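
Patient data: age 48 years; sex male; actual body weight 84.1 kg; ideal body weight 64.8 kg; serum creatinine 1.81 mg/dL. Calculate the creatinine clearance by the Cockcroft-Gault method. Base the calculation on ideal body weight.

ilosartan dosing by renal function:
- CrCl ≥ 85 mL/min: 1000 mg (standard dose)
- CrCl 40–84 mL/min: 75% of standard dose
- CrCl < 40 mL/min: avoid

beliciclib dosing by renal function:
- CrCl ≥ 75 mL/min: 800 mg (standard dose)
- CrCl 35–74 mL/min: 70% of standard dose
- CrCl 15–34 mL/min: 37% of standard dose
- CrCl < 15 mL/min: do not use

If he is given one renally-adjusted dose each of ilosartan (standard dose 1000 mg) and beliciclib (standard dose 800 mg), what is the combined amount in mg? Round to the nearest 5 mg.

1310 mg

CrCl = (140 − 48) × 64.8 / (72 × 1.81) = 5961.6 / 130.32 ≈ 45.7 mL/min
CrCl ≈ 46 mL/min.
ilosartan: 40–84 mL/min → 75% of 1000 mg = 750 mg.
beliciclib: 35–74 mL/min → 70% of 800 mg = 560 mg.
Total = 750 + 560 = 1310 mg.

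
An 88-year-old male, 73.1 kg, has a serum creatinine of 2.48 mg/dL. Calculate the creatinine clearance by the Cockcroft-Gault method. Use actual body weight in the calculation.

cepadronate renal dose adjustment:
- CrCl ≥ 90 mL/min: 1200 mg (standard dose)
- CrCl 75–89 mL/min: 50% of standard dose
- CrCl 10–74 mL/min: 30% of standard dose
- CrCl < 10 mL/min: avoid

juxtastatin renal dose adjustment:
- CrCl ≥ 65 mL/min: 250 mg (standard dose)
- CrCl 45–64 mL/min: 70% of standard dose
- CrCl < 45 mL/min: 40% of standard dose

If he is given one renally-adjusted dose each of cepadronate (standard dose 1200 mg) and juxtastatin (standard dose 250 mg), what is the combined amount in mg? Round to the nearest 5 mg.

CrCl = (140 − 88) × 73.1 / (72 × 2.48) = 3801.2 / 178.56 ≈ 21.3 mL/min
CrCl ≈ 21 mL/min.
cepadronate: 10–74 mL/min → 30% of 1200 mg = 360 mg.
juxtastatin: < 45 mL/min → 40% of 250 mg = 100 mg.
Total = 360 + 100 = 460 mg.

460 mg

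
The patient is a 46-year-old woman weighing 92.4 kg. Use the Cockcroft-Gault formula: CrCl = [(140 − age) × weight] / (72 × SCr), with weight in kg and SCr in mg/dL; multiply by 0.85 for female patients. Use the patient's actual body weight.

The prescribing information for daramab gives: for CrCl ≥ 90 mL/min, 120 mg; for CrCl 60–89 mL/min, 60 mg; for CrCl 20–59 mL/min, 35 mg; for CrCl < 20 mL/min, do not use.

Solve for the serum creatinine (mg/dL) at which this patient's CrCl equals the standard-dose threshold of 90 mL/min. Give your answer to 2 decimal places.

1.14 mg/dL

Standard dose requires CrCl ≥ 90 mL/min.
Set (140 − 46) × 92.4 × 0.85 / (72 × SCr) = 90
SCr = (140 − 46) × 92.4 × 0.85 / (72 × 90) = 1.139 mg/dL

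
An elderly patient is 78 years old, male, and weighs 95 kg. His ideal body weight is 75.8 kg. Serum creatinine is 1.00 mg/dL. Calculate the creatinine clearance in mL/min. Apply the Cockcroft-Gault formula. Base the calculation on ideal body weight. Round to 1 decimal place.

CrCl = (140 − 78) × 75.8 / (72 × 1) = 4699.6 / 72.00 ≈ 65.3 mL/min

65.3 mL/min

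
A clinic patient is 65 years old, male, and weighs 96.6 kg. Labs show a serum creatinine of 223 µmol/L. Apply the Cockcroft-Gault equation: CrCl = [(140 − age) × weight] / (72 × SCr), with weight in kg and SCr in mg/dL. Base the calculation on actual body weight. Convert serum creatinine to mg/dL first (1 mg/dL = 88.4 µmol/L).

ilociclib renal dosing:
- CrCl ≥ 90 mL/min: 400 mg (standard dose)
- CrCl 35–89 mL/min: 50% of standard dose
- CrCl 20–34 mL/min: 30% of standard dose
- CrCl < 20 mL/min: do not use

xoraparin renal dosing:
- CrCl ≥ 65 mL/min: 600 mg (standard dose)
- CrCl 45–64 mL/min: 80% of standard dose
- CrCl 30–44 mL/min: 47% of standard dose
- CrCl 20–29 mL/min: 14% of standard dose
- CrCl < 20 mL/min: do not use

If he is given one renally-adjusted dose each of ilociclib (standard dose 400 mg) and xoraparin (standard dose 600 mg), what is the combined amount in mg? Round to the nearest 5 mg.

SCr = 223 / 88.4 = 2.523 mg/dL
CrCl = (140 − 65) × 96.6 / (72 × 2.523) = 7245.0 / 181.66 ≈ 39.9 mL/min
CrCl ≈ 40 mL/min.
ilociclib: 35–89 mL/min → 50% of 400 mg = 200 mg.
xoraparin: 30–44 mL/min → 47% of 600 mg = 282 mg.
Total = 200 + 282 = 482 mg.

480 mg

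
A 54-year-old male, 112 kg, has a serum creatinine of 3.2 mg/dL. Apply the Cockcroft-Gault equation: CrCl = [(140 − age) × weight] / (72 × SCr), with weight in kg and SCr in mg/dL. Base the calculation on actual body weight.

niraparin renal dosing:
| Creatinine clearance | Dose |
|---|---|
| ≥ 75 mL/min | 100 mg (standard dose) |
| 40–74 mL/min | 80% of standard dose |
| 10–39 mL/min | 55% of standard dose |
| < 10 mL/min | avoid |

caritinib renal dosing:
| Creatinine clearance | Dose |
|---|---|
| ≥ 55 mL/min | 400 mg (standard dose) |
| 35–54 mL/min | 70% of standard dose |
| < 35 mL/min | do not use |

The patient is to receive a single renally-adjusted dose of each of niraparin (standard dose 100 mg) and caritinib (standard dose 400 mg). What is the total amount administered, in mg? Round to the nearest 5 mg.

360 mg

CrCl = (140 − 54) × 112 / (72 × 3.2) = 9632.0 / 230.40 ≈ 41.8 mL/min
CrCl ≈ 42 mL/min.
niraparin: 40–74 mL/min → 80% of 100 mg = 80 mg.
caritinib: 35–54 mL/min → 70% of 400 mg = 280 mg.
Total = 80 + 280 = 360 mg.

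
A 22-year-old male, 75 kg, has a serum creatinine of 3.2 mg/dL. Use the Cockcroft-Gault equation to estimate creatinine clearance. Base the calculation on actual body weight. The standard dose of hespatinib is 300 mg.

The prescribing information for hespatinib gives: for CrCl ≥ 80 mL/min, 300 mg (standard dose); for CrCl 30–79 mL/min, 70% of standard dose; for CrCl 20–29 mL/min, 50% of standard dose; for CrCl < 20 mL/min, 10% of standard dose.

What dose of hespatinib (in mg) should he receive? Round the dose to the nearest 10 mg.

210 mg

CrCl = (140 − 22) × 75 / (72 × 3.2) = 8850.0 / 230.40 ≈ 38.4 mL/min
CrCl ≈ 38 mL/min → bracket 30–79 mL/min.
70% of 300 mg = 210 mg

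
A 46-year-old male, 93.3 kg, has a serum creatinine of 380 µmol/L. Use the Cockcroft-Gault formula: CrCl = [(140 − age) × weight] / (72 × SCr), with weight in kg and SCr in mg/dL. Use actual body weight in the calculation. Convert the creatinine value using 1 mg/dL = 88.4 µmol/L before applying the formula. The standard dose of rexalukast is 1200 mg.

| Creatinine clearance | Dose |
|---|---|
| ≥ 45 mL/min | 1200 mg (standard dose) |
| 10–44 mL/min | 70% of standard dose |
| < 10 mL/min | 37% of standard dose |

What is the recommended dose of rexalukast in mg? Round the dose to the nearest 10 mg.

840 mg

SCr = 380 / 88.4 = 4.299 mg/dL
CrCl = (140 − 46) × 93.3 / (72 × 4.299) = 8770.2 / 309.53 ≈ 28.3 mL/min
CrCl ≈ 28 mL/min → bracket 10–44 mL/min.
70% of 1200 mg = 840 mg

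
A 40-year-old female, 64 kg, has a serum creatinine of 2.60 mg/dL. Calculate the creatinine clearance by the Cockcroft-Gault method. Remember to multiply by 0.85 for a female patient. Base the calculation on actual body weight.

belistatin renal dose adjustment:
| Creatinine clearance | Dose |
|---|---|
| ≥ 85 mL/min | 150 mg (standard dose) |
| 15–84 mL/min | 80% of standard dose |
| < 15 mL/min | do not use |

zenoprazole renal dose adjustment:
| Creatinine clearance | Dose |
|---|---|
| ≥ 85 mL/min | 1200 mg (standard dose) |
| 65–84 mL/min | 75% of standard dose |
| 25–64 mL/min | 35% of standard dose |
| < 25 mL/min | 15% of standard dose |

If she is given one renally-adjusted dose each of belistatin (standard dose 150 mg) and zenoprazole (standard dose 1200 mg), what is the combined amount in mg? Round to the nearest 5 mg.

540 mg

CrCl = (140 − 40) × 64 / (72 × 2.6) × 0.85 = 6400.0 / 187.20 × 0.85 ≈ 29.1 mL/min
CrCl ≈ 29 mL/min.
belistatin: 15–84 mL/min → 80% of 150 mg = 120 mg.
zenoprazole: 25–64 mL/min → 35% of 1200 mg = 420 mg.
Total = 120 + 420 = 540 mg.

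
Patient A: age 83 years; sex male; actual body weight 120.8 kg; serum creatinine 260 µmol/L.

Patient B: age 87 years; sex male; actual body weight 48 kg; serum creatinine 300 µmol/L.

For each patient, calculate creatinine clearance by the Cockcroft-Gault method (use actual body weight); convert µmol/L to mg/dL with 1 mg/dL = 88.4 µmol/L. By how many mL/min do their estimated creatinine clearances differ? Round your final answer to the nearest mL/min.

22 mL/min

Patient A: SCr = 260 / 88.4 = 2.941 mg/dL
Patient A: CrCl = (140 − 83) × 120.8 / (72 × 2.941) = 6885.6 / 211.75 ≈ 32.5 mL/min
Patient B: SCr = 300 / 88.4 = 3.394 mg/dL
Patient B: CrCl = (140 − 87) × 48 / (72 × 3.394) = 2544.0 / 244.37 ≈ 10.4 mL/min
|32.5 − 10.4| = 22.1 mL/min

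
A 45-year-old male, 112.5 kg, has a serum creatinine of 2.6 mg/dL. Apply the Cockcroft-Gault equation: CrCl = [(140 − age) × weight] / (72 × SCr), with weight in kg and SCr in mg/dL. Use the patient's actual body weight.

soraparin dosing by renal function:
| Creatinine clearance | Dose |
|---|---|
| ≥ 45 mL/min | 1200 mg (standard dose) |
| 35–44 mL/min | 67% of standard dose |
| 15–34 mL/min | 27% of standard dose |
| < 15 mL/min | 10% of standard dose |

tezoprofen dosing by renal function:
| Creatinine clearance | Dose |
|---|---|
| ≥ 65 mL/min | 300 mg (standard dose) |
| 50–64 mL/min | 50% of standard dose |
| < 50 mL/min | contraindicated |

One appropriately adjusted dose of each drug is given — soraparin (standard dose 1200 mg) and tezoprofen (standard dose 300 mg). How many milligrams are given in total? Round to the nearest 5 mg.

CrCl = (140 − 45) × 112.5 / (72 × 2.6) = 10687.5 / 187.20 ≈ 57.1 mL/min
CrCl ≈ 57 mL/min.
soraparin: ≥ 45 mL/min → 100% of 1200 mg = 1200 mg.
tezoprofen: 50–64 mL/min → 50% of 300 mg = 150 mg.
Total = 1200 + 150 = 1350 mg.

1350 mg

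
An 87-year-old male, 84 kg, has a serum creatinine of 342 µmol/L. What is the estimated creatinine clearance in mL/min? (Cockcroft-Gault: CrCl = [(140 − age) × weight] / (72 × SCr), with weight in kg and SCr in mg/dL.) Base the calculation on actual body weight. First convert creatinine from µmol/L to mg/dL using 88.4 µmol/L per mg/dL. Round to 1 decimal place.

16.0 mL/min

SCr = 342 / 88.4 = 3.869 mg/dL
CrCl = (140 − 87) × 84 / (72 × 3.869) = 4452.0 / 278.57 ≈ 16.0 mL/min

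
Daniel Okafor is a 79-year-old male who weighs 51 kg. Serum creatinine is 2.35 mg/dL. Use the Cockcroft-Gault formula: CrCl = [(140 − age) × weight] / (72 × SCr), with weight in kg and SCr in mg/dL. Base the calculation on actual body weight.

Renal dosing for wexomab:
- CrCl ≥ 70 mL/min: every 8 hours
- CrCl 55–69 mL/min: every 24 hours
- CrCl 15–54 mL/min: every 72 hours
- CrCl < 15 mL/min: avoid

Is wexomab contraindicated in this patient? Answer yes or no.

no

CrCl = (140 − 79) × 51 / (72 × 2.35) = 3111.0 / 169.20 ≈ 18.4 mL/min
CrCl ≈ 18 mL/min, which is ≥ 15 mL/min.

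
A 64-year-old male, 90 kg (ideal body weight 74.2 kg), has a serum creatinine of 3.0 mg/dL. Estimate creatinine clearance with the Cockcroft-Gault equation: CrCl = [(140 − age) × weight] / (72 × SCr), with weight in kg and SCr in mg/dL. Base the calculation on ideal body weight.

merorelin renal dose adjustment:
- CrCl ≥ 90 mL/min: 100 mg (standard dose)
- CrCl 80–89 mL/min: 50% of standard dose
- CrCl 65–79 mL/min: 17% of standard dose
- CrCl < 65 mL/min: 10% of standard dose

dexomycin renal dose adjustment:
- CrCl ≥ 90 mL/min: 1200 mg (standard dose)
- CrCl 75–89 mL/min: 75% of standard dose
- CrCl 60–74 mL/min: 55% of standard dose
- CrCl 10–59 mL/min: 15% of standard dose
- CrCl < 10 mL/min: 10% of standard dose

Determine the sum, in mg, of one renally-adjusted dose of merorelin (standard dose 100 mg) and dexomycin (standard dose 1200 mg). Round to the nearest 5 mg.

CrCl = (140 − 64) × 74.2 / (72 × 3) = 5639.2 / 216.00 ≈ 26.1 mL/min
CrCl ≈ 26 mL/min.
merorelin: < 65 mL/min → 10% of 100 mg = 10 mg.
dexomycin: 10–59 mL/min → 15% of 1200 mg = 180 mg.
Total = 10 + 180 = 190 mg.

190 mg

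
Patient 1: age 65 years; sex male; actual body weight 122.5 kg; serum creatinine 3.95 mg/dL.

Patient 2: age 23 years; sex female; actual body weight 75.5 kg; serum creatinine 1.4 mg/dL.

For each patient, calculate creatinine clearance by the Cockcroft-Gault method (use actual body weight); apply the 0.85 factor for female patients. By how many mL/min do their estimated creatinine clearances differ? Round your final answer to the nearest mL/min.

42 mL/min

Patient 1: CrCl = (140 − 65) × 122.5 / (72 × 3.95) = 9187.5 / 284.40 ≈ 32.3 mL/min
Patient 2: CrCl = (140 − 23) × 75.5 / (72 × 1.4) × 0.85 = 8833.5 / 100.80 × 0.85 ≈ 74.5 mL/min
|32.3 − 74.5| = 42.2 mL/min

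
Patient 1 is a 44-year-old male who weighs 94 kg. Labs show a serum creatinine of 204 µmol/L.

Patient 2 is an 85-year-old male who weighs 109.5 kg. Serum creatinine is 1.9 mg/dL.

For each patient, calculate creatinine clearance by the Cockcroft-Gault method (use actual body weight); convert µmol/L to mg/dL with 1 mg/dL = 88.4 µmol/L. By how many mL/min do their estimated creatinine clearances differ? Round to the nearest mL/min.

10 mL/min

Patient 1: SCr = 204 / 88.4 = 2.308 mg/dL
Patient 1: CrCl = (140 − 44) × 94 / (72 × 2.308) = 9024.0 / 166.18 ≈ 54.3 mL/min
Patient 2: CrCl = (140 − 85) × 109.5 / (72 × 1.9) = 6022.5 / 136.80 ≈ 44.0 mL/min
|54.3 − 44.0| = 10.3 mL/min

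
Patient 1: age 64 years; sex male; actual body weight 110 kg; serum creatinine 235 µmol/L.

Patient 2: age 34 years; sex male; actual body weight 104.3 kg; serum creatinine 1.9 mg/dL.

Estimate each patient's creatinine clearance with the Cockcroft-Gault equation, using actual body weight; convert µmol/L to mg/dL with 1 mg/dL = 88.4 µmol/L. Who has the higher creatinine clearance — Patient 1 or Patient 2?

Patient 1: SCr = 235 / 88.4 = 2.658 mg/dL
Patient 1: CrCl = (140 − 64) × 110 / (72 × 2.658) = 8360.0 / 191.38 ≈ 43.7 mL/min
Patient 2: CrCl = (140 − 34) × 104.3 / (72 × 1.9) = 11055.8 / 136.80 ≈ 80.8 mL/min
43.7 vs 80.8 mL/min → Patient 2 is higher.

Patient 2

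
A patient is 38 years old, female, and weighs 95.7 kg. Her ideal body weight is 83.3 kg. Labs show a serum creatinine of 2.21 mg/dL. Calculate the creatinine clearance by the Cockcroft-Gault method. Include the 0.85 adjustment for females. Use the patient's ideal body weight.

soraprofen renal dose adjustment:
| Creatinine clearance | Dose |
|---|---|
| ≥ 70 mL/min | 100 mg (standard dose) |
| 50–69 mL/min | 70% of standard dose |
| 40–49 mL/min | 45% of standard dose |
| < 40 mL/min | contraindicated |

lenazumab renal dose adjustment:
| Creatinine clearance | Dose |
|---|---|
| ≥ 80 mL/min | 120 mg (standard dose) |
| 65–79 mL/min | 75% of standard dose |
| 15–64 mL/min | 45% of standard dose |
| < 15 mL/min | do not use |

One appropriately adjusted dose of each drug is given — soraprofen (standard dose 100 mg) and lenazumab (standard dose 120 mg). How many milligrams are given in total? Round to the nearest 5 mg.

100 mg

CrCl = (140 − 38) × 83.3 / (72 × 2.21) × 0.85 = 8496.6 / 159.12 × 0.85 ≈ 45.4 mL/min
CrCl ≈ 45 mL/min.
soraprofen: 40–49 mL/min → 45% of 100 mg = 45 mg.
lenazumab: 15–64 mL/min → 45% of 120 mg = 54 mg.
Total = 45 + 54 = 99 mg.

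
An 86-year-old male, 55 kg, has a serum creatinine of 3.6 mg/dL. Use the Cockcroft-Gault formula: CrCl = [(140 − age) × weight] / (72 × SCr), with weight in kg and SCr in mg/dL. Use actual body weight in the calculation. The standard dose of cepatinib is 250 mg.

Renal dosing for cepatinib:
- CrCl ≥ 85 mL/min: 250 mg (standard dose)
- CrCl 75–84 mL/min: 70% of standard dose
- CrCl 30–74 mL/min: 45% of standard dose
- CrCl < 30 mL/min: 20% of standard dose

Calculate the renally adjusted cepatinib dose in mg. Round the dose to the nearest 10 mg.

50 mg

CrCl = (140 − 86) × 55 / (72 × 3.6) = 2970.0 / 259.20 ≈ 11.5 mL/min
CrCl ≈ 11 mL/min → bracket < 30 mL/min.
20% of 250 mg = 50 mg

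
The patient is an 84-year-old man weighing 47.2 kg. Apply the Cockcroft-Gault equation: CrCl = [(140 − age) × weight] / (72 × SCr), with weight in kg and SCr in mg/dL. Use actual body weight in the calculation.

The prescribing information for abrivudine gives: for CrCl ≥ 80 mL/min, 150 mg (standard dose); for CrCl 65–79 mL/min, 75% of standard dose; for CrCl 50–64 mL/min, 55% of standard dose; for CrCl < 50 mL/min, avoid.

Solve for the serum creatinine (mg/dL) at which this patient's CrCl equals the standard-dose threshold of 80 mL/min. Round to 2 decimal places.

0.46 mg/dL

Standard dose requires CrCl ≥ 80 mL/min.
Set (140 − 84) × 47.2 / (72 × SCr) = 80
SCr = (140 − 84) × 47.2 / (72 × 80) = 0.459 mg/dL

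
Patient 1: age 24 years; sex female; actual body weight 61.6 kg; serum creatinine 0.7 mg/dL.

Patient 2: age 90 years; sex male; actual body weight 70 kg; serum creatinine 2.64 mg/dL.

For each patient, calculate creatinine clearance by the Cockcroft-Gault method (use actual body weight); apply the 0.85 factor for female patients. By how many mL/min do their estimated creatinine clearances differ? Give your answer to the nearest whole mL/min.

Patient 1: CrCl = (140 − 24) × 61.6 / (72 × 0.7) × 0.85 = 7145.6 / 50.40 × 0.85 ≈ 120.5 mL/min
Patient 2: CrCl = (140 − 90) × 70 / (72 × 2.64) = 3500.0 / 190.08 ≈ 18.4 mL/min
|120.5 − 18.4| = 102.1 mL/min

102 mL/min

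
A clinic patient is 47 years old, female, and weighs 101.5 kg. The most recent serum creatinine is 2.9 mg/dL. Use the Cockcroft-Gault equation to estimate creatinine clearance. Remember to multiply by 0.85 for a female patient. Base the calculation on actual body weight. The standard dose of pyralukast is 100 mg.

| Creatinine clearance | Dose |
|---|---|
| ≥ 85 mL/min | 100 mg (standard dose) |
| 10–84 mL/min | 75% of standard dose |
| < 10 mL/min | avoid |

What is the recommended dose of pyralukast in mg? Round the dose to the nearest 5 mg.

75 mg

CrCl = (140 − 47) × 101.5 / (72 × 2.9) × 0.85 = 9439.5 / 208.80 × 0.85 ≈ 38.4 mL/min
CrCl ≈ 38 mL/min → bracket 10–84 mL/min.
75% of 100 mg = 75 mg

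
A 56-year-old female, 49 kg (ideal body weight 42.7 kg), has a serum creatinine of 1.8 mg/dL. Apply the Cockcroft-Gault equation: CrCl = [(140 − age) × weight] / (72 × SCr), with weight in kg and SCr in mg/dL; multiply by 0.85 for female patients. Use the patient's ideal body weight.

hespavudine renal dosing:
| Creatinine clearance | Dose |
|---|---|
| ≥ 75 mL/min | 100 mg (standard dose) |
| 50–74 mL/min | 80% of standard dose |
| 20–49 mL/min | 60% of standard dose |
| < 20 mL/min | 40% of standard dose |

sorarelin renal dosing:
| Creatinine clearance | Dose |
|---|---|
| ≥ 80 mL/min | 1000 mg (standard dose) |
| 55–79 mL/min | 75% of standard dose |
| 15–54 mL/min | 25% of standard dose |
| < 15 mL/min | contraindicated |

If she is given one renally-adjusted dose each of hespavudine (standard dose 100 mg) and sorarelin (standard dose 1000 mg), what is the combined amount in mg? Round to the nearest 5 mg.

CrCl = (140 − 56) × 42.7 / (72 × 1.8) × 0.85 = 3586.8 / 129.60 × 0.85 ≈ 23.5 mL/min
CrCl ≈ 24 mL/min.
hespavudine: 20–49 mL/min → 60% of 100 mg = 60 mg.
sorarelin: 15–54 mL/min → 25% of 1000 mg = 250 mg.
Total = 60 + 250 = 310 mg.

310 mg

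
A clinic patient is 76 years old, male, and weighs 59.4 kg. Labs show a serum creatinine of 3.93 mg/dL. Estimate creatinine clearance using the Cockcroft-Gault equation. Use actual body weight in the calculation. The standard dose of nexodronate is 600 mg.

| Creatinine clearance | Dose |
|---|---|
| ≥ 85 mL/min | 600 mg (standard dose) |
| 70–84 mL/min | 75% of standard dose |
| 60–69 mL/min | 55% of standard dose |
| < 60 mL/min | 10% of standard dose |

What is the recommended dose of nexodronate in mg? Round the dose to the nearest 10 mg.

CrCl = (140 − 76) × 59.4 / (72 × 3.93) = 3801.6 / 282.96 ≈ 13.4 mL/min
CrCl ≈ 13 mL/min → bracket < 60 mL/min.
10% of 600 mg = 60 mg

60 mg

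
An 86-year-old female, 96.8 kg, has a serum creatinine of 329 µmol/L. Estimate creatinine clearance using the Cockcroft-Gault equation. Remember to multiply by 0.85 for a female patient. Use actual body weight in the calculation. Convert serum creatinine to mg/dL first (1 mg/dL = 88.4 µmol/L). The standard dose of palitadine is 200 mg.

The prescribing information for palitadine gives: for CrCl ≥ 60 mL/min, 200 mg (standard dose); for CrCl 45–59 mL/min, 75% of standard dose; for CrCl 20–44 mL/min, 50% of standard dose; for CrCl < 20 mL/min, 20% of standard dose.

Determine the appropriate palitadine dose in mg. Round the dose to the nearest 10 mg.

SCr = 329 / 88.4 = 3.722 mg/dL
CrCl = (140 − 86) × 96.8 / (72 × 3.722) × 0.85 = 5227.2 / 267.98 × 0.85 ≈ 16.6 mL/min
CrCl ≈ 17 mL/min → bracket < 20 mL/min.
20% of 200 mg = 40 mg

40 mg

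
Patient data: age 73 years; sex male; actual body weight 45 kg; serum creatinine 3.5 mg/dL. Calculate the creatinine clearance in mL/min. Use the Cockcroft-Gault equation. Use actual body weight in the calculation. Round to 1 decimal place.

CrCl = (140 − 73) × 45 / (72 × 3.5) = 3015.0 / 252.00 ≈ 12.0 mL/min

12.0 mL/min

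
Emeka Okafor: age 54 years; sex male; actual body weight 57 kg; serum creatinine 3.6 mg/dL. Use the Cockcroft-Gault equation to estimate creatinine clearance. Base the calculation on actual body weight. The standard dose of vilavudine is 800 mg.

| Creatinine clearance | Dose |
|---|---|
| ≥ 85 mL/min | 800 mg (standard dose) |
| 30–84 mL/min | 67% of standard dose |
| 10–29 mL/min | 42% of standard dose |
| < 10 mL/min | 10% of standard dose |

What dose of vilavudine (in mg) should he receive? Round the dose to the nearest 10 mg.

CrCl = (140 − 54) × 57 / (72 × 3.6) = 4902.0 / 259.20 ≈ 18.9 mL/min
CrCl ≈ 19 mL/min → bracket 10–29 mL/min.
42% of 800 mg = 336 mg → 340 mg

340 mg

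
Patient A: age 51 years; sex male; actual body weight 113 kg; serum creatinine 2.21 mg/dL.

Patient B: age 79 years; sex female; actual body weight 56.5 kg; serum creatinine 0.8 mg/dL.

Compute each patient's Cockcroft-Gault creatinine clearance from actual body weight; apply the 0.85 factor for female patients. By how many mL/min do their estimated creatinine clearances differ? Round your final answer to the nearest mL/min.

Patient A: CrCl = (140 − 51) × 113 / (72 × 2.21) = 10057.0 / 159.12 ≈ 63.2 mL/min
Patient B: CrCl = (140 − 79) × 56.5 / (72 × 0.8) × 0.85 = 3446.5 / 57.60 × 0.85 ≈ 50.9 mL/min
|63.2 − 50.9| = 12.3 mL/min

12 mL/min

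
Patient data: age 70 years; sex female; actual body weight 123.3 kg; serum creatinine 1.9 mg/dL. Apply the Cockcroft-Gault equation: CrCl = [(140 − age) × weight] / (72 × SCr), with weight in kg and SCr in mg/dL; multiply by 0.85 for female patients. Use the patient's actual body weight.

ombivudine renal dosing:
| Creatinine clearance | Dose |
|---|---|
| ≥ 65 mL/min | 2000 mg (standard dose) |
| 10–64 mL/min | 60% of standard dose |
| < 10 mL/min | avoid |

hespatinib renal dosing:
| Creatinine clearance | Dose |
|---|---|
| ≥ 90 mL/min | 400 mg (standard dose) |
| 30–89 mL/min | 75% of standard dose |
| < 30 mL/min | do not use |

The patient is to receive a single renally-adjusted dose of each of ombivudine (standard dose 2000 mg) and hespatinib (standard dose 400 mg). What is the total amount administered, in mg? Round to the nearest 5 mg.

1500 mg

CrCl = (140 − 70) × 123.3 / (72 × 1.9) × 0.85 = 8631.0 / 136.80 × 0.85 ≈ 53.6 mL/min
CrCl ≈ 54 mL/min.
ombivudine: 10–64 mL/min → 60% of 2000 mg = 1200 mg.
hespatinib: 30–89 mL/min → 75% of 400 mg = 300 mg.
Total = 1200 + 300 = 1500 mg.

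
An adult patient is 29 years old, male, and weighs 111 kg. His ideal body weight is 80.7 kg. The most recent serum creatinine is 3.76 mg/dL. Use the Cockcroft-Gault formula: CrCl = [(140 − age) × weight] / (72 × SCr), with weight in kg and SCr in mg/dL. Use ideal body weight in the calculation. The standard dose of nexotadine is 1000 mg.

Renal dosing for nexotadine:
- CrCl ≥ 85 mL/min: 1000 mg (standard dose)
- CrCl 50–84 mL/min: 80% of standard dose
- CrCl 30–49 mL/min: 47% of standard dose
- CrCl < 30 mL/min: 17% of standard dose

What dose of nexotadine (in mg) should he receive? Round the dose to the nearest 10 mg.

CrCl = (140 − 29) × 80.7 / (72 × 3.76) = 8957.7 / 270.72 ≈ 33.1 mL/min
CrCl ≈ 33 mL/min → bracket 30–49 mL/min.
47% of 1000 mg = 470 mg

470 mg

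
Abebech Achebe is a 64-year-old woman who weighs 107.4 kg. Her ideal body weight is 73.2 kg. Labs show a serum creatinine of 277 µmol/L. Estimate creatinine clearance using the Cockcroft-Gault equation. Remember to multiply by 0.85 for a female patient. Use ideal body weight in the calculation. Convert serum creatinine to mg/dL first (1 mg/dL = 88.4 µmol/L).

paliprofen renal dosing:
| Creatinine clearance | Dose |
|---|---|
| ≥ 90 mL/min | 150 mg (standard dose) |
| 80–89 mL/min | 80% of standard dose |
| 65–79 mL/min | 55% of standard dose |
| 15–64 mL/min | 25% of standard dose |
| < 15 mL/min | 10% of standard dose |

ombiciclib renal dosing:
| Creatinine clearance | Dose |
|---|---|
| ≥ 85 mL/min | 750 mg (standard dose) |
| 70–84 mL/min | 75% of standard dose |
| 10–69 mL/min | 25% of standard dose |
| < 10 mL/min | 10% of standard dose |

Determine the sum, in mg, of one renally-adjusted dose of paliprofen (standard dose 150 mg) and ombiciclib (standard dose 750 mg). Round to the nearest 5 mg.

225 mg

SCr = 277 / 88.4 = 3.133 mg/dL
CrCl = (140 − 64) × 73.2 / (72 × 3.133) × 0.85 = 5563.2 / 225.58 × 0.85 ≈ 21.0 mL/min
CrCl ≈ 21 mL/min.
paliprofen: 15–64 mL/min → 25% of 150 mg = 37.5 mg.
ombiciclib: 10–69 mL/min → 25% of 750 mg = 187.5 mg.
Total = 37.5 + 187.5 = 225 mg.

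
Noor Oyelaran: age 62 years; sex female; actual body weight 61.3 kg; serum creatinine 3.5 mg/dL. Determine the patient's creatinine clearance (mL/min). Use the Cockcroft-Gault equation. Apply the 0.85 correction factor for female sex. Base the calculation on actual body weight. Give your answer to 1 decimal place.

16.1 mL/min

CrCl = (140 − 62) × 61.3 / (72 × 3.5) × 0.85 = 4781.4 / 252.00 × 0.85 ≈ 16.1 mL/min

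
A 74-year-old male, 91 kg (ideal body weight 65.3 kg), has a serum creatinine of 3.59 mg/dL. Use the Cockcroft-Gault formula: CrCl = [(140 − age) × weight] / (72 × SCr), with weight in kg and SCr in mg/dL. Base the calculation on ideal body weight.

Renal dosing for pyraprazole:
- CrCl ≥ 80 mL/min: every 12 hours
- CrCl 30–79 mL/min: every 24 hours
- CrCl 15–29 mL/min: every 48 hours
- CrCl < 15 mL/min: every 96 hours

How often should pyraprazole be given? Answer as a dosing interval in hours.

CrCl = (140 − 74) × 65.3 / (72 × 3.59) = 4309.8 / 258.48 ≈ 16.7 mL/min
CrCl ≈ 17 mL/min → bracket 15–29 mL/min → every 48 hours.

every 48 hours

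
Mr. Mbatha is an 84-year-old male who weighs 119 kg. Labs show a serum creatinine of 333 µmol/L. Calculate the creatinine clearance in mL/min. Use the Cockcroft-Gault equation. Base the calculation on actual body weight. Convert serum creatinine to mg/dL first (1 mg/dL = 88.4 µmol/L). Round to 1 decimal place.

24.6 mL/min

SCr = 333 / 88.4 = 3.767 mg/dL
CrCl = (140 − 84) × 119 / (72 × 3.767) = 6664.0 / 271.22 ≈ 24.6 mL/min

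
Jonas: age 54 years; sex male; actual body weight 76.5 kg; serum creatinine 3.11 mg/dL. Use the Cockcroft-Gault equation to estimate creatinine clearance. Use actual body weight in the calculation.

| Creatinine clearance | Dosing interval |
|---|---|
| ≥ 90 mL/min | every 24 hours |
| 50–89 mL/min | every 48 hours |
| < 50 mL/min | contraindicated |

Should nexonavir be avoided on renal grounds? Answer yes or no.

CrCl = (140 − 54) × 76.5 / (72 × 3.11) = 6579.0 / 223.92 ≈ 29.4 mL/min
CrCl ≈ 29 mL/min, which is < 50 mL/min.

yes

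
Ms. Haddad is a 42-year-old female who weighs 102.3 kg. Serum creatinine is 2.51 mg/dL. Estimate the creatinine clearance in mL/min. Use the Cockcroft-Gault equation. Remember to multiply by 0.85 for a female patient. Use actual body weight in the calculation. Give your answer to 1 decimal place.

CrCl = (140 − 42) × 102.3 / (72 × 2.51) × 0.85 = 10025.4 / 180.72 × 0.85 ≈ 47.2 mL/min

47.2 mL/min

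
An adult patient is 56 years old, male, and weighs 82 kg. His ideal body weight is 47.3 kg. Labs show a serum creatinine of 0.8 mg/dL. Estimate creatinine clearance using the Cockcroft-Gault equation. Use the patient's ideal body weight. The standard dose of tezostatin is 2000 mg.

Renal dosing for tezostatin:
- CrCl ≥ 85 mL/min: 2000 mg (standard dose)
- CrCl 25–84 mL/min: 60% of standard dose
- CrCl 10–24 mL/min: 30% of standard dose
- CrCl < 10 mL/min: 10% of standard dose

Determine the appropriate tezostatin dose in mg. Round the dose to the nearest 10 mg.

CrCl = (140 − 56) × 47.3 / (72 × 0.8) = 3973.2 / 57.60 ≈ 69.0 mL/min
CrCl ≈ 69 mL/min → bracket 25–84 mL/min.
60% of 2000 mg = 1200 mg

1200 mg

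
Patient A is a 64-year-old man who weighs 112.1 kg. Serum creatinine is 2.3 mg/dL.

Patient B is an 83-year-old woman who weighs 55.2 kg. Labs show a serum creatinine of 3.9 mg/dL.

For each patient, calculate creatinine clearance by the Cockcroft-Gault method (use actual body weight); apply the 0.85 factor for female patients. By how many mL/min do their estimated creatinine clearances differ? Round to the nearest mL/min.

Patient A: CrCl = (140 − 64) × 112.1 / (72 × 2.3) = 8519.6 / 165.60 ≈ 51.4 mL/min
Patient B: CrCl = (140 − 83) × 55.2 / (72 × 3.9) × 0.85 = 3146.4 / 280.80 × 0.85 ≈ 9.5 mL/min
|51.4 − 9.5| = 41.9 mL/min

42 mL/min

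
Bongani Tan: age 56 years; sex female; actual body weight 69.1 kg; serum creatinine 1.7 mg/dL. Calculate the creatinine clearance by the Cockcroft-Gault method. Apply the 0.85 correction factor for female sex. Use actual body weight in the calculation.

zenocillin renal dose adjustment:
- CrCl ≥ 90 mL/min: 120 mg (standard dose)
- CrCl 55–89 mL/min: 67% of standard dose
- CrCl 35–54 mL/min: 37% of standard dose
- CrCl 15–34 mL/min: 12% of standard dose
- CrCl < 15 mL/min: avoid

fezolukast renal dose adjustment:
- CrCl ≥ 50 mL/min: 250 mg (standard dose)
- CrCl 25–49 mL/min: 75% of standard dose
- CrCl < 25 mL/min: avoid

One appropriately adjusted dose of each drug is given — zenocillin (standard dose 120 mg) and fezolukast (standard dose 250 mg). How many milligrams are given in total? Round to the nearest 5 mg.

CrCl = (140 − 56) × 69.1 / (72 × 1.7) × 0.85 = 5804.4 / 122.40 × 0.85 ≈ 40.3 mL/min
CrCl ≈ 40 mL/min.
zenocillin: 35–54 mL/min → 37% of 120 mg = 44.4 mg.
fezolukast: 25–49 mL/min → 75% of 250 mg = 187.5 mg.
Total = 44.4 + 187.5 = 231.9 mg.

230 mg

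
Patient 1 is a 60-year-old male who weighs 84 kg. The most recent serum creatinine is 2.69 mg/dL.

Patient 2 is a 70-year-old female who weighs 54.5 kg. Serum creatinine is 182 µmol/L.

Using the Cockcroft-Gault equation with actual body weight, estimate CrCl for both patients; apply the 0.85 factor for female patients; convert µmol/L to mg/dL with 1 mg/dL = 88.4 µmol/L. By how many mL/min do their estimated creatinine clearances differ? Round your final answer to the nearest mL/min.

Patient 1: CrCl = (140 − 60) × 84 / (72 × 2.69) = 6720.0 / 193.68 ≈ 34.7 mL/min
Patient 2: SCr = 182 / 88.4 = 2.059 mg/dL
Patient 2: CrCl = (140 − 70) × 54.5 / (72 × 2.059) × 0.85 = 3815.0 / 148.25 × 0.85 ≈ 21.9 mL/min
|34.7 − 21.9| = 12.8 mL/min

13 mL/min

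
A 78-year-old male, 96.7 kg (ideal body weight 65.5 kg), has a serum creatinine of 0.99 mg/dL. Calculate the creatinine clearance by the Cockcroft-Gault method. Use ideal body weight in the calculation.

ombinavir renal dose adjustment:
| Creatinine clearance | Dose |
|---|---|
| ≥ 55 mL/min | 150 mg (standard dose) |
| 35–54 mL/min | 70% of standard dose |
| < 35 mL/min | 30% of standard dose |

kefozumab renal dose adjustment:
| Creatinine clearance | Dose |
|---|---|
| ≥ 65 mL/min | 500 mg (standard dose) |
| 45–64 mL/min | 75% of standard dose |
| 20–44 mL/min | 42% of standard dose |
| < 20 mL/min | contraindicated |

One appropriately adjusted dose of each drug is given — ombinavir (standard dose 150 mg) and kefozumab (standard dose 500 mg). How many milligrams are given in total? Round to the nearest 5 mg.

CrCl = (140 − 78) × 65.5 / (72 × 0.99) = 4061.0 / 71.28 ≈ 57.0 mL/min
CrCl ≈ 57 mL/min.
ombinavir: ≥ 55 mL/min → 100% of 150 mg = 150 mg.
kefozumab: 45–64 mL/min → 75% of 500 mg = 375 mg.
Total = 150 + 375 = 525 mg.

525 mg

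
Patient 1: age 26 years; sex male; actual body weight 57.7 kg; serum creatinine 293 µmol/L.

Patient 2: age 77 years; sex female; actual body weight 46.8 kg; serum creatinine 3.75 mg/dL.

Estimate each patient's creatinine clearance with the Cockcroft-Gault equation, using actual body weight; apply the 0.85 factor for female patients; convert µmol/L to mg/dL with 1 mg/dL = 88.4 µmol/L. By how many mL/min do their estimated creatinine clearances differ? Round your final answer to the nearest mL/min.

Patient 1: SCr = 293 / 88.4 = 3.314 mg/dL
Patient 1: CrCl = (140 − 26) × 57.7 / (72 × 3.314) = 6577.8 / 238.61 ≈ 27.6 mL/min
Patient 2: CrCl = (140 − 77) × 46.8 / (72 × 3.75) × 0.85 = 2948.4 / 270.00 × 0.85 ≈ 9.3 mL/min
|27.6 − 9.3| = 18.3 mL/min

18 mL/min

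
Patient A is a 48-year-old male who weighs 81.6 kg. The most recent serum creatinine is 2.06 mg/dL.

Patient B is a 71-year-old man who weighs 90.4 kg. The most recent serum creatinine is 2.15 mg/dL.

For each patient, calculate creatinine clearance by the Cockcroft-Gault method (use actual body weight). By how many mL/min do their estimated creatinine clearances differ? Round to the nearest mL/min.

10 mL/min

Patient A: CrCl = (140 − 48) × 81.6 / (72 × 2.06) = 7507.2 / 148.32 ≈ 50.6 mL/min
Patient B: CrCl = (140 − 71) × 90.4 / (72 × 2.15) = 6237.6 / 154.80 ≈ 40.3 mL/min
|50.6 − 40.3| = 10.3 mL/min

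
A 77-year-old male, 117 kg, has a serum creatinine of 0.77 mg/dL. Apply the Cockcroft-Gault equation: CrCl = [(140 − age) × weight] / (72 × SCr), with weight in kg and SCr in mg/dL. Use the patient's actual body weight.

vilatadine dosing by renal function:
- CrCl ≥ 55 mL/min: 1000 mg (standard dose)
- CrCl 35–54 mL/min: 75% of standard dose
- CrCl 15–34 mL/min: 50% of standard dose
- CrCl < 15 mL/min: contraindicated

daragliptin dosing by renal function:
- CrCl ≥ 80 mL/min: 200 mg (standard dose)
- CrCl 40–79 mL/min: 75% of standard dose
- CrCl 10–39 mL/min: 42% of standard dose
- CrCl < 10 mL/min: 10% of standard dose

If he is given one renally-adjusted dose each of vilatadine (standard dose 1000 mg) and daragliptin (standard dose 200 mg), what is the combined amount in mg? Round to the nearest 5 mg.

CrCl = (140 − 77) × 117 / (72 × 0.77) = 7371.0 / 55.44 ≈ 133.0 mL/min
CrCl ≈ 133 mL/min.
vilatadine: ≥ 55 mL/min → 100% of 1000 mg = 1000 mg.
daragliptin: ≥ 80 mL/min → 100% of 200 mg = 200 mg.
Total = 1000 + 200 = 1200 mg.

1200 mg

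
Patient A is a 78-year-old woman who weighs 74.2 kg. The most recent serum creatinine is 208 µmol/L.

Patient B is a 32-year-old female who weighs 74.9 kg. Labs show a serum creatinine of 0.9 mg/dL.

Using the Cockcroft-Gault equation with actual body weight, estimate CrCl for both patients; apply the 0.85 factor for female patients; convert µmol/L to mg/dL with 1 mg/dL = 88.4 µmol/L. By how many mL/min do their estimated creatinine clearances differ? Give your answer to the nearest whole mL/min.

83 mL/min

Patient A: SCr = 208 / 88.4 = 2.353 mg/dL
Patient A: CrCl = (140 − 78) × 74.2 / (72 × 2.353) × 0.85 = 4600.4 / 169.42 × 0.85 ≈ 23.1 mL/min
Patient B: CrCl = (140 − 32) × 74.9 / (72 × 0.9) × 0.85 = 8089.2 / 64.80 × 0.85 ≈ 106.1 mL/min
|23.1 − 106.1| = 83.0 mL/min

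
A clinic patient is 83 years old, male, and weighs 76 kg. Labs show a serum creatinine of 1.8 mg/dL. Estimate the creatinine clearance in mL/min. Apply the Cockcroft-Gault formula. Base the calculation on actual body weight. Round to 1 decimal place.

CrCl = (140 − 83) × 76 / (72 × 1.8) = 4332.0 / 129.60 ≈ 33.4 mL/min

33.4 mL/min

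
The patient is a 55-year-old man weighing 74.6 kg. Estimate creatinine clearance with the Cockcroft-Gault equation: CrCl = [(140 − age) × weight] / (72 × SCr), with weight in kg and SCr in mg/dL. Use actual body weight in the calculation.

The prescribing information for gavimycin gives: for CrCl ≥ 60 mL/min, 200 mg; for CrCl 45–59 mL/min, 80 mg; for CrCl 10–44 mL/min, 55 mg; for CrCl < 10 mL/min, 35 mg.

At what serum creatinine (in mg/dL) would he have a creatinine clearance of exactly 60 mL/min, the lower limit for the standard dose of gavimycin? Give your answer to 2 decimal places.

Standard dose requires CrCl ≥ 60 mL/min.
Set (140 − 55) × 74.6 / (72 × SCr) = 60
SCr = (140 − 55) × 74.6 / (72 × 60) = 1.468 mg/dL

1.47 mg/dL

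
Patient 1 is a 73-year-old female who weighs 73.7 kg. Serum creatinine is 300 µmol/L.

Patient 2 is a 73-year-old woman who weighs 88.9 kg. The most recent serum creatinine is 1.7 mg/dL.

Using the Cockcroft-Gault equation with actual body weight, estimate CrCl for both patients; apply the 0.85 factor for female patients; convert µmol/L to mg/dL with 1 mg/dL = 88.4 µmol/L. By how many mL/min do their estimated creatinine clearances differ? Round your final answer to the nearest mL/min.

24 mL/min

Patient 1: SCr = 300 / 88.4 = 3.394 mg/dL
Patient 1: CrCl = (140 − 73) × 73.7 / (72 × 3.394) × 0.85 = 4937.9 / 244.37 × 0.85 ≈ 17.2 mL/min
Patient 2: CrCl = (140 − 73) × 88.9 / (72 × 1.7) × 0.85 = 5956.3 / 122.40 × 0.85 ≈ 41.4 mL/min
|17.2 − 41.4| = 24.2 mL/min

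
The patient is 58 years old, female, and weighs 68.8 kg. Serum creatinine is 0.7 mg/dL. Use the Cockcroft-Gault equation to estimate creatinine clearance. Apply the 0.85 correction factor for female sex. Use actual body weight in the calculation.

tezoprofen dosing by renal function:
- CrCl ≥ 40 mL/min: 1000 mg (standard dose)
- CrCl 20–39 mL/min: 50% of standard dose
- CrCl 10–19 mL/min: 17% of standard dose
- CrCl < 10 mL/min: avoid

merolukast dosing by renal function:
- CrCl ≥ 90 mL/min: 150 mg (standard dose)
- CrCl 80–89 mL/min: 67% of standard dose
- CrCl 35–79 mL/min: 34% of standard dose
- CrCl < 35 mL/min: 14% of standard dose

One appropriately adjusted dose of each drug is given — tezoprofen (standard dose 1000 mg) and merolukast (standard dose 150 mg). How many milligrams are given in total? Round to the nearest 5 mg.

1150 mg

CrCl = (140 − 58) × 68.8 / (72 × 0.7) × 0.85 = 5641.6 / 50.40 × 0.85 ≈ 95.1 mL/min
CrCl ≈ 95 mL/min.
tezoprofen: ≥ 40 mL/min → 100% of 1000 mg = 1000 mg.
merolukast: ≥ 90 mL/min → 100% of 150 mg = 150 mg.
Total = 1000 + 150 = 1150 mg.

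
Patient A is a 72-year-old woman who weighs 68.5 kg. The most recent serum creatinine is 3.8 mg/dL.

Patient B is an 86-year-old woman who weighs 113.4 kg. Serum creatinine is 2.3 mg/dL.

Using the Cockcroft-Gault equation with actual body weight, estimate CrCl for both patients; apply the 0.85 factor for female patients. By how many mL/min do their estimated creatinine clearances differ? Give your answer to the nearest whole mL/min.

Patient A: CrCl = (140 − 72) × 68.5 / (72 × 3.8) × 0.85 = 4658.0 / 273.60 × 0.85 ≈ 14.5 mL/min
Patient B: CrCl = (140 − 86) × 113.4 / (72 × 2.3) × 0.85 = 6123.6 / 165.60 × 0.85 ≈ 31.4 mL/min
|14.5 − 31.4| = 16.9 mL/min

17 mL/min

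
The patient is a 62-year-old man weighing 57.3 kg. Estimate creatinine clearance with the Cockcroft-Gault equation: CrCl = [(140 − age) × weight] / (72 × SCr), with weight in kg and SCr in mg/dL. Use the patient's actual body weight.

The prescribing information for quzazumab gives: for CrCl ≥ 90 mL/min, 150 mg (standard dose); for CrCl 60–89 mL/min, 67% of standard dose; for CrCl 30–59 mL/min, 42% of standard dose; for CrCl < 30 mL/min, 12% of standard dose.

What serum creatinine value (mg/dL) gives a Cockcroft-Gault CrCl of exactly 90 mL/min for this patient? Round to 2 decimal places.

Standard dose requires CrCl ≥ 90 mL/min.
Set (140 − 62) × 57.3 / (72 × SCr) = 90
SCr = (140 − 62) × 57.3 / (72 × 90) = 0.690 mg/dL

0.69 mg/dL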